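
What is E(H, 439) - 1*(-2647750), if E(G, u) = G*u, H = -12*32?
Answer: 2479174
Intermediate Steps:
H = -384
E(H, 439) - 1*(-2647750) = -384*439 - 1*(-2647750) = -168576 + 2647750 = 2479174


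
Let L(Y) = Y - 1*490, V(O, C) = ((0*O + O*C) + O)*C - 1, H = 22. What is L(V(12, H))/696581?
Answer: 5581/696581 ≈ 0.0080120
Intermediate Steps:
V(O, C) = -1 + C*(O + C*O) (V(O, C) = ((0 + C*O) + O)*C - 1 = (C*O + O)*C - 1 = (O + C*O)*C - 1 = C*(O + C*O) - 1 = -1 + C*(O + C*O))
L(Y) = -490 + Y (L(Y) = Y - 490 = -490 + Y)
L(V(12, H))/696581 = (-490 + (-1 + 22*12 + 12*22²))/696581 = (-490 + (-1 + 264 + 12*484))*(1/696581) = (-490 + (-1 + 264 + 5808))*(1/696581) = (-490 + 6071)*(1/696581) = 5581*(1/696581) = 5581/696581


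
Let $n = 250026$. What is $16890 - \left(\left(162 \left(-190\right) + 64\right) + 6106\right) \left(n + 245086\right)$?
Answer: $12184723210$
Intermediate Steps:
$16890 - \left(\left(162 \left(-190\right) + 64\right) + 6106\right) \left(n + 245086\right) = 16890 - \left(\left(162 \left(-190\right) + 64\right) + 6106\right) \left(250026 + 245086\right) = 16890 - \left(\left(-30780 + 64\right) + 6106\right) 495112 = 16890 - \left(-30716 + 6106\right) 495112 = 16890 - \left(-24610\right) 495112 = 16890 - -12184706320 = 16890 + 12184706320 = 12184723210$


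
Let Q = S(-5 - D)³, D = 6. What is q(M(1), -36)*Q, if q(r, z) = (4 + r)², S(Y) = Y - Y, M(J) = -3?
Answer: 0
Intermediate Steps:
S(Y) = 0
Q = 0 (Q = 0³ = 0)
q(M(1), -36)*Q = (4 - 3)²*0 = 1²*0 = 1*0 = 0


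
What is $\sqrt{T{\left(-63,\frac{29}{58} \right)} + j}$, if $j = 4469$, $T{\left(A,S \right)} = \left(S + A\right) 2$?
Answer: $2 \sqrt{1086} \approx 65.909$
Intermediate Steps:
$T{\left(A,S \right)} = 2 A + 2 S$ ($T{\left(A,S \right)} = \left(A + S\right) 2 = 2 A + 2 S$)
$\sqrt{T{\left(-63,\frac{29}{58} \right)} + j} = \sqrt{\left(2 \left(-63\right) + 2 \cdot \frac{29}{58}\right) + 4469} = \sqrt{\left(-126 + 2 \cdot 29 \cdot \frac{1}{58}\right) + 4469} = \sqrt{\left(-126 + 2 \cdot \frac{1}{2}\right) + 4469} = \sqrt{\left(-126 + 1\right) + 4469} = \sqrt{-125 + 4469} = \sqrt{4344} = 2 \sqrt{1086}$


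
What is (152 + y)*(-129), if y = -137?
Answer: -1935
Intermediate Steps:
(152 + y)*(-129) = (152 - 137)*(-129) = 15*(-129) = -1935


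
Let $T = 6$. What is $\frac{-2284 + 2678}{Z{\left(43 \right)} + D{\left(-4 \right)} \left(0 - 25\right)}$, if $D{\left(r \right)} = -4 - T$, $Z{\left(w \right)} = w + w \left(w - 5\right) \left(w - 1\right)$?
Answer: $\frac{394}{68921} \approx 0.0057167$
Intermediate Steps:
$Z{\left(w \right)} = w + w \left(-1 + w\right) \left(-5 + w\right)$ ($Z{\left(w \right)} = w + w \left(-5 + w\right) \left(-1 + w\right) = w + w \left(-1 + w\right) \left(-5 + w\right)$)
$D{\left(r \right)} = -10$ ($D{\left(r \right)} = -4 - 6 = -10$)
$\frac{-2284 + 2678}{Z{\left(43 \right)} + D{\left(-4 \right)} \left(0 - 25\right)} = \frac{-2284 + 2678}{43 \left(6 + 43^{2} - 258\right) - 10 \left(0 - 25\right)} = \frac{394}{43 \left(6 + 1849 - 258\right) - -250} = \frac{394}{43 \cdot 1597 + 250} = \frac{394}{68671 + 250} = \frac{394}{68921}$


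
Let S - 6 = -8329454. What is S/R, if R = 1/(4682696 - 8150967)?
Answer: 28888782944408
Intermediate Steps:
S = -8329448 (S = 6 - 8329454 = -8329448)
R = -1/3468271 (R = 1/(-3468271) = -1/3468271 ≈ -2.8833e-7)
S/R = -8329448/(-1/3468271) = -8329448*(-3468271) = 28888782944408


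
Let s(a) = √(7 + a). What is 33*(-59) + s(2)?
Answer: -1944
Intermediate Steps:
33*(-59) + s(2) = 33*(-59) + √(7 + 2) = -1947 + √9 = -1947 + 3 = -1944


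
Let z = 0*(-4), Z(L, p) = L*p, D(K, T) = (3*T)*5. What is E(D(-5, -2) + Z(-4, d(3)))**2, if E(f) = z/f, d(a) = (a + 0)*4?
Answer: 0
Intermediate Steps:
d(a) = 4*a (d(a) = a*4 = 4*a)
D(K, T) = 15*T
z = 0
E(f) = 0 (E(f) = 0/f = 0)
E(D(-5, -2) + Z(-4, d(3)))**2 = 0**2 = 0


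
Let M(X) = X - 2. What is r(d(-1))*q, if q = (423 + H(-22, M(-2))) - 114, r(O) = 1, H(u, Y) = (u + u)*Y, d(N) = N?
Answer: 485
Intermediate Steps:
M(X) = -2 + X
H(u, Y) = 2*Y*u (H(u, Y) = (2*u)*Y = 2*Y*u)
q = 485 (q = (423 + 2*(-2 - 2)*(-22)) - 114 = (423 + 2*(-4)*(-22)) - 114 = (423 + 176) - 114 = 599 - 114 = 485)
r(d(-1))*q = 1*485 = 485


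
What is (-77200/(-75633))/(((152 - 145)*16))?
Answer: 4825/529431 ≈ 0.0091136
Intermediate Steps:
(-77200/(-75633))/(((152 - 145)*16)) = (-77200*(-1/75633))/((7*16)) = (77200/75633)/112 = (77200/75633)*(1/112) = 4825/529431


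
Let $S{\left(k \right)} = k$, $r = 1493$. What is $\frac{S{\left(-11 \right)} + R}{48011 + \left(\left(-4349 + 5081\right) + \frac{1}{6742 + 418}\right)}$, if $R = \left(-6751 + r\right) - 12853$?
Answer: $- \frac{129753520}{348999881} \approx -0.37179$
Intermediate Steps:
$R = -18111$ ($R = \left(-6751 + 1493\right) - 12853 = -5258 - 12853 = -18111$)
$\frac{S{\left(-11 \right)} + R}{48011 + \left(\left(-4349 + 5081\right) + \frac{1}{6742 + 418}\right)} = \frac{-11 - 18111}{48011 + \left(\left(-4349 + 5081\right) + \frac{1}{6742 + 418}\right)} = - \frac{18122}{48011 + \left(732 + \frac{1}{7160}\right)} = - \frac{18122}{48011 + \frac{5241121}{7160}} = - \frac{18122}{\frac{348999881}{7160}} = \left(-18122\right) \frac{7160}{348999881} = - \frac{129753520}{348999881}$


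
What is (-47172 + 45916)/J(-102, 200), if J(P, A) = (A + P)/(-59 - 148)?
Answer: 129996/49 ≈ 2653.0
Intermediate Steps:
J(P, A) = -A/207 - P/207 (J(P, A) = (A + P)/(-207) = (A + P)*(-1/207) = -A/207 - P/207)
(-47172 + 45916)/J(-102, 200) = (-47172 + 45916)/(-1/207*200 - 1/207*(-102)) = -1256/(-200/207 + 34/69) = -1256/(-98/207) = -1256*(-207/98) = 129996/49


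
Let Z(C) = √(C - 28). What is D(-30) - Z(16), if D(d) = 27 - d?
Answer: 57 - 2*I*√3 ≈ 57.0 - 3.4641*I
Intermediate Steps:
Z(C) = √(-28 + C)
D(-30) - Z(16) = (27 - 1*(-30)) - √(-28 + 16) = (27 + 30) - √(-12) = 57 - 2*I*√3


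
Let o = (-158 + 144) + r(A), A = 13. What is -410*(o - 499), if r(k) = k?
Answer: 205000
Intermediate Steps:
o = -1 (o = (-158 + 144) + 13 = -14 + 13 = -1)
-410*(o - 499) = -410*(-1 - 499) = -410*(-500) = 205000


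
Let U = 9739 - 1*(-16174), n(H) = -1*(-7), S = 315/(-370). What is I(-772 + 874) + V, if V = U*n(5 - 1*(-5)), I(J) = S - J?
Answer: 13415323/74 ≈ 1.8129e+5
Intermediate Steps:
S = -63/74 (S = 315*(-1/370) = -63/74 ≈ -0.85135)
n(H) = 7
I(J) = -63/74 - J
U = 25913 (U = 9739 + 16174 = 25913)
V = 181391 (V = 25913*7 = 181391)
I(-772 + 874) + V = (-63/74 - (-772 + 874)) + 181391 = (-63/74 - 1*102) + 181391 = (-63/74 - 102) + 181391 = -7611/74 + 181391 = 13415323/74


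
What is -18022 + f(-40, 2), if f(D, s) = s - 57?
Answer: -18077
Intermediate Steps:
f(D, s) = -57 + s
-18022 + f(-40, 2) = -18022 + (-57 + 2) = -18022 - 55 = -18077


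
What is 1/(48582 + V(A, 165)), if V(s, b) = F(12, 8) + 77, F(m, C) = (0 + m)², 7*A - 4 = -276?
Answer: 1/48803 ≈ 2.0491e-5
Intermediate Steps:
A = -272/7 (A = 4/7 + (⅐)*(-276) = 4/7 - 276/7 = -272/7 ≈ -38.857)
F(m, C) = m²
V(s, b) = 221 (V(s, b) = 12² + 77 = 144 + 77 = 221)
1/(48582 + V(A, 165)) = 1/(48582 + 221) = 1/48803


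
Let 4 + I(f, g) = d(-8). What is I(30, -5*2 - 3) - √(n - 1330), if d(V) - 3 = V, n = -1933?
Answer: -9 - I*√3263 ≈ -9.0 - 57.123*I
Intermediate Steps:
d(V) = 3 + V
I(f, g) = -9 (I(f, g) = -4 + (3 - 8) = -4 - 5 = -9)
I(30, -5*2 - 3) - √(n - 1330) = -9 - √(-1933 - 1330) = -9 - √(-3263) = -9 - I*√3263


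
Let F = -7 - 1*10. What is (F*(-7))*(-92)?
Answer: -10948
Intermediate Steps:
F = -17 (F = -7 - 10 = -17)
(F*(-7))*(-92) = -17*(-7)*(-92) = 119*(-92) = -10948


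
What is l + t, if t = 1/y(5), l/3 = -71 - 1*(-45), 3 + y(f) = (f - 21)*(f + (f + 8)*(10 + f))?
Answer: -249835/3203 ≈ -78.000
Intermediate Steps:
y(f) = -3 + (-21 + f)*(f + (8 + f)*(10 + f)) (y(f) = -3 + (f - 21)*(f + (f + 8)*(10 + f)) = -3 + (-21 + f)*(f + (8 + f)*(10 + f)))
l = -78 (l = 3*(-71 - 1*(-45)) = 3*(-71 + 45) = 3*(-26) = -78)
t = -1/3203 (t = 1/(-1683 + 5³ - 319*5 - 2*5²) = 1/(-1683 + 125 - 1595 - 2*25) = 1/(-1683 + 125 - 1595 - 50) = 1/(-3203) = -1/3203 ≈ -0.00031221)
l + t = -78 - 1/3203 = -249835/3203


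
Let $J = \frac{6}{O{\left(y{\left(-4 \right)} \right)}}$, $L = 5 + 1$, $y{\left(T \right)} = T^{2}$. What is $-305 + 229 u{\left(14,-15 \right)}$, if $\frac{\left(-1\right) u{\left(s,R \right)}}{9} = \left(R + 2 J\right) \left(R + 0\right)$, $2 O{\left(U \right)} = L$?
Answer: $-340370$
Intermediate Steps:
$L = 6$
$O{\left(U \right)} = 3$ ($O{\left(U \right)} = \frac{1}{2} \cdot 6 = 3$)
$J = 2$ ($J = \frac{6}{3} = 6 \cdot \frac{1}{3} = 2$)
$u{\left(s,R \right)} = - 9 R \left(4 + R\right)$ ($u{\left(s,R \right)} = - 9 \left(R + 2 \cdot 2\right) \left(R + 0\right) = - 9 \left(R + 4\right) R = - 9 \left(4 + R\right) R = - 9 R \left(4 + R\right)$)
$-305 + 229 u{\left(14,-15 \right)} = -305 + 229 \left(\left(-9\right) \left(-15\right) \left(4 - 15\right)\right) = -305 + 229 \left(\left(-9\right) \left(-15\right) \left(-11\right)\right) = -305 + 229 \left(-1485\right) = -305 - 340065 = -340370$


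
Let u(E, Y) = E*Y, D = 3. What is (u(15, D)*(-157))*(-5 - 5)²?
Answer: -706500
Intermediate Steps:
(u(15, D)*(-157))*(-5 - 5)² = ((15*3)*(-157))*(-5 - 5)² = (45*(-157))*(-10)² = -7065*100 = -706500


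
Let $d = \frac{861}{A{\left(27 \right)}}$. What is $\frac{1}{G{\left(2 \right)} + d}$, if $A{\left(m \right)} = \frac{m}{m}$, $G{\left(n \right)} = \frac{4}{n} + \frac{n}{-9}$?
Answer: $\frac{9}{7765} \approx 0.001159$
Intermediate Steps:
$G{\left(n \right)} = \frac{4}{n} - \frac{n}{9}$ ($G{\left(n \right)} = \frac{4}{n} + n \left(- \frac{1}{9}\right) = \frac{4}{n} - \frac{n}{9}$)
$A{\left(m \right)} = 1$
$d = 861$ ($d = \frac{861}{1} = 861 \cdot 1 = 861$)
$\frac{1}{G{\left(2 \right)} + d} = \frac{1}{\left(\frac{4}{2} - \frac{2}{9}\right) + 861} = \frac{1}{\left(4 \cdot \frac{1}{2} - \frac{2}{9}\right) + 861} = \frac{1}{\left(2 - \frac{2}{9}\right) + 861} = \frac{1}{\frac{16}{9} + 861} = \frac{1}{\frac{7765}{9}} = \frac{9}{7765}$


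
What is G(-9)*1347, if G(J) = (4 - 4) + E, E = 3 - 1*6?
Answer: -4041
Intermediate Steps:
E = -3 (E = 3 - 6 = -3)
G(J) = -3 (G(J) = (4 - 4) - 3 = 0 - 3 = -3)
G(-9)*1347 = -3*1347 = -4041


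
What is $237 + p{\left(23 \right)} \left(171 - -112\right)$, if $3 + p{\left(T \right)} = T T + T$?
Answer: $155604$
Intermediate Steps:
$p{\left(T \right)} = -3 + T + T^{2}$ ($p{\left(T \right)} = -3 + \left(T T + T\right) = -3 + \left(T^{2} + T\right) = -3 + \left(T + T^{2}\right) = -3 + T + T^{2}$)
$237 + p{\left(23 \right)} \left(171 - -112\right) = 237 + \left(-3 + 23 + 23^{2}\right) \left(171 - -112\right) = 237 + \left(-3 + 23 + 529\right) \left(171 + 112\right) = 237 + 549 \cdot 283 = 237 + 155367 = 155604$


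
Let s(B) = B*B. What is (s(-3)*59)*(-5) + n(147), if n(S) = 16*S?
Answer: -303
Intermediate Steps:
s(B) = B²
(s(-3)*59)*(-5) + n(147) = ((-3)²*59)*(-5) + 16*147 = (9*59)*(-5) + 2352 = 531*(-5) + 2352 = -2655 + 2352 = -303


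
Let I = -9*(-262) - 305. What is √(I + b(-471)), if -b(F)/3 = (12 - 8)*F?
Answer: √7705 ≈ 87.778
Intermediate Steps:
b(F) = -12*F (b(F) = -3*(12 - 8)*F = -12*F)
I = 2053 (I = 2358 - 305 = 2053)
√(I + b(-471)) = √(2053 - 12*(-471)) = √(2053 + 5652) = √7705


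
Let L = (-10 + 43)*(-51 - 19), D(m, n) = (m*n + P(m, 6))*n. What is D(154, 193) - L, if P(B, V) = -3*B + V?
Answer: 5650648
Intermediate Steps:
P(B, V) = V - 3*B
D(m, n) = n*(6 - 3*m + m*n) (D(m, n) = (m*n + (6 - 3*m))*n = (6 - 3*m + m*n)*n = n*(6 - 3*m + m*n))
L = -2310 (L = 33*(-70) = -2310)
D(154, 193) - L = 193*(6 - 3*154 + 154*193) - 1*(-2310) = 193*(6 - 462 + 29722) + 2310 = 193*29266 + 2310 = 5648338 + 2310 = 5650648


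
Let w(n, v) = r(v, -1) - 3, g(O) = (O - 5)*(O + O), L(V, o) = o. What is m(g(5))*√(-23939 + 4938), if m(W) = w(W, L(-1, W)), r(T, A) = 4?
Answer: I*√19001 ≈ 137.84*I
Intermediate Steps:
g(O) = 2*O*(-5 + O) (g(O) = (-5 + O)*(2*O) = 2*O*(-5 + O))
w(n, v) = 1 (w(n, v) = 4 - 3 = 1)
m(W) = 1
m(g(5))*√(-23939 + 4938) = 1*√(-23939 + 4938) = 1*√(-19001) = 1*(I*√19001) = I*√19001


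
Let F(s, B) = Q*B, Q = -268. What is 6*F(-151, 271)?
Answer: -435768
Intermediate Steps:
F(s, B) = -268*B
6*F(-151, 271) = 6*(-268*271) = 6*(-72628) = -435768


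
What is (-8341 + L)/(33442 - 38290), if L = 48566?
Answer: -40225/4848 ≈ -8.2972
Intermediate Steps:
(-8341 + L)/(33442 - 38290) = (-8341 + 48566)/(33442 - 38290) = 40225/(-4848) = 40225*(-1/4848) = -40225/4848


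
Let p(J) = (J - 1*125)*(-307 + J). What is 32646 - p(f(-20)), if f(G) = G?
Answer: -14769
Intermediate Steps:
p(J) = (-307 + J)*(-125 + J) (p(J) = (J - 125)*(-307 + J) = (-125 + J)*(-307 + J) = (-307 + J)*(-125 + J))
32646 - p(f(-20)) = 32646 - (38375 + (-20)² - 432*(-20)) = 32646 - (38375 + 400 + 8640) = 32646 - 1*47415 = 32646 - 47415 = -14769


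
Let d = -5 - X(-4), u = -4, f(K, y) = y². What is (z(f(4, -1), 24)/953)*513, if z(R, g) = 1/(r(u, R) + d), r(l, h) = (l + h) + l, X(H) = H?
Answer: -513/7624 ≈ -0.067288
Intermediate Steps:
d = -1 (d = -5 - 1*(-4) = -5 + 4 = -1)
r(l, h) = h + 2*l (r(l, h) = (h + l) + l = h + 2*l)
z(R, g) = 1/(-9 + R) (z(R, g) = 1/((R + 2*(-4)) - 1) = 1/((R - 8) - 1) = 1/((-8 + R) - 1) = 1/(-9 + R))
(z(f(4, -1), 24)/953)*513 = (1/(-9 + (-1)²*953))*513 = ((1/953)/(-9 + 1))*513 = ((1/953)/(-8))*513 = -⅛*1/953*513 = -1/7624*513 = -513/7624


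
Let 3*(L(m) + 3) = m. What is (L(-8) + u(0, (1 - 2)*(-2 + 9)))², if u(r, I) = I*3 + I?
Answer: 10201/9 ≈ 1133.4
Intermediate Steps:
u(r, I) = 4*I (u(r, I) = 3*I + I = 4*I)
L(m) = -3 + m/3
(L(-8) + u(0, (1 - 2)*(-2 + 9)))² = ((-3 + (⅓)*(-8)) + 4*((1 - 2)*(-2 + 9)))² = ((-3 - 8/3) + 4*(-1*7))² = (-17/3 + 4*(-7))² = (-17/3 - 28)² = (-101/3)² = 10201/9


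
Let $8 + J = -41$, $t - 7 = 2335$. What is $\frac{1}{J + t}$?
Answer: $\frac{1}{2293} \approx 0.00043611$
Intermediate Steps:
$t = 2342$ ($t = 7 + 2335 = 2342$)
$J = -49$ ($J = -8 - 41 = -49$)
$\frac{1}{J + t} = \frac{1}{-49 + 2342} = \frac{1}{2293}$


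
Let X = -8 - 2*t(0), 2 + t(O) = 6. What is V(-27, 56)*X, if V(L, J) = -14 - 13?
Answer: 432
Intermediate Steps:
V(L, J) = -27
t(O) = 4 (t(O) = -2 + 6 = 4)
X = -16 (X = -8 - 2*4 = -8 - 8 = -16)
V(-27, 56)*X = -27*(-16) = 432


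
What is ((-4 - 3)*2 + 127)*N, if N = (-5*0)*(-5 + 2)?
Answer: 0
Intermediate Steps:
N = 0 (N = 0*(-3) = 0)
((-4 - 3)*2 + 127)*N = ((-4 - 3)*2 + 127)*0 = (-7*2 + 127)*0 = (-14 + 127)*0 = 113*0 = 0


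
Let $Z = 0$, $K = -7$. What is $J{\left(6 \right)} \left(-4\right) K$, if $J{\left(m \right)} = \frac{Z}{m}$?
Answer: $0$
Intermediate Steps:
$J{\left(m \right)} = 0$ ($J{\left(m \right)} = \frac{0}{m} = 0$)
$J{\left(6 \right)} \left(-4\right) K = 0 \left(-4\right) \left(-7\right) = 0 \left(-7\right) = 0$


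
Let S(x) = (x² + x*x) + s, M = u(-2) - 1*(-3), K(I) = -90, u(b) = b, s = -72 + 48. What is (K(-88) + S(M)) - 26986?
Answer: -27098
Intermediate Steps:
s = -24
M = 1 (M = -2 - 1*(-3) = -2 + 3 = 1)
S(x) = -24 + 2*x² (S(x) = (x² + x*x) - 24 = (x² + x²) - 24 = 2*x² - 24 = -24 + 2*x²)
(K(-88) + S(M)) - 26986 = (-90 + (-24 + 2*1²)) - 26986 = (-90 + (-24 + 2*1)) - 26986 = (-90 + (-24 + 2)) - 26986 = (-90 - 22) - 26986 = -112 - 26986 = -27098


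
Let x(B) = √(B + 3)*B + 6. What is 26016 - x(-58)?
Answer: 26010 + 58*I*√55 ≈ 26010.0 + 430.14*I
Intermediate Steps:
x(B) = 6 + B*√(3 + B) (x(B) = √(3 + B)*B + 6 = B*√(3 + B) + 6 = 6 + B*√(3 + B))
26016 - x(-58) = 26016 - (6 - 58*√(3 - 58)) = 26016 - (6 - 58*I*√55) = 26016 + (-6 + 58*I*√55) = 26010 + 58*I*√55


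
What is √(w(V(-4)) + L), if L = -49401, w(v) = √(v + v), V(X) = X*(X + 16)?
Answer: √(-49401 + 4*I*√6) ≈ 0.022 + 222.26*I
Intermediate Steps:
V(X) = X*(16 + X)
w(v) = √2*√v (w(v) = √(2*v) = √2*√v)
√(w(V(-4)) + L) = √(√2*√(-4*(16 - 4)) - 49401) = √(√2*√(-4*12) - 49401) = √(√2*√(-48) - 49401) = √(√2*(4*I*√3) - 49401) = √(4*I*√6 - 49401) = √(-49401 + 4*I*√6)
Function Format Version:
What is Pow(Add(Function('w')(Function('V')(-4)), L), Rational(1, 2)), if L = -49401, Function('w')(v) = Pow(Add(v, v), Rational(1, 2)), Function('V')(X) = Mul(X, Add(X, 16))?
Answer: Pow(Add(-49401, Mul(4, I, Pow(6, Rational(1, 2)))), Rational(1, 2)) ≈ Add(0.022, Mul(222.26, I))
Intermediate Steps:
Function('V')(X) = Mul(X, Add(16, X))
Function('w')(v) = Mul(Pow(2, Rational(1, 2)), Pow(v, Rational(1, 2))) (Function('w')(v) = Pow(Mul(2, v), Rational(1, 2)) = Mul(Pow(2, Rational(1, 2)), Pow(v, Rational(1, 2))))
Pow(Add(Function('w')(Function('V')(-4)), L), Rational(1, 2)) = Pow(Add(Mul(Pow(2, Rational(1, 2)), Pow(Mul(-4, Add(16, -4)), Rational(1, 2))), -49401), Rational(1, 2)) = Pow(Add(Mul(Pow(2, Rational(1, 2)), Pow(Mul(-4, 12), Rational(1, 2))), -49401), Rational(1, 2)) = Pow(Add(Mul(Pow(2, Rational(1, 2)), Pow(-48, Rational(1, 2))), -49401), Rational(1, 2)) = Pow(Add(Mul(Pow(2, Rational(1, 2)), Mul(4, I, Pow(3, Rational(1, 2)))), -49401), Rational(1, 2)) = Pow(Add(Mul(4, I, Pow(6, Rational(1, 2))), -49401), Rational(1, 2)) = Pow(Add(-49401, Mul(4, I, Pow(6, Rational(1, 2)))), Rational(1, 2))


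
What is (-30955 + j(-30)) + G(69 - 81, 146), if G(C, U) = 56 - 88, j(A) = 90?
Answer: -30897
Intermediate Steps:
G(C, U) = -32
(-30955 + j(-30)) + G(69 - 81, 146) = (-30955 + 90) - 32 = -30865 - 32 = -30897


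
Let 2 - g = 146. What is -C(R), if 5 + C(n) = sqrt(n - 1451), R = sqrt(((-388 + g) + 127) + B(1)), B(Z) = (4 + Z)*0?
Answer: 5 - sqrt(-1451 + 9*I*sqrt(5)) ≈ 4.7358 - 38.093*I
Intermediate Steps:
g = -144 (g = 2 - 1*146 = 2 - 146 = -144)
B(Z) = 0
R = 9*I*sqrt(5) (R = sqrt(((-388 - 144) + 127) + 0) = sqrt((-532 + 127) + 0) = sqrt(-405 + 0) = sqrt(-405) = 9*I*sqrt(5) ≈ 20.125*I)
C(n) = -5 + sqrt(-1451 + n) (C(n) = -5 + sqrt(n - 1451) = -5 + sqrt(-1451 + n))
-C(R) = -(-5 + sqrt(-1451 + 9*I*sqrt(5))) = 5 - sqrt(-1451 + 9*I*sqrt(5))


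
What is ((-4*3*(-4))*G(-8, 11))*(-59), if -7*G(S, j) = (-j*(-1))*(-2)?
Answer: -62304/7 ≈ -8900.6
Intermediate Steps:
G(S, j) = 2*j/7 (G(S, j) = --j*(-1)*(-2)/7 = -j*(-2)/7 = -(-2)*j/7 = 2*j/7)
((-4*3*(-4))*G(-8, 11))*(-59) = ((-4*3*(-4))*((2/7)*11))*(-59) = (-12*(-4)*(22/7))*(-59) = (48*(22/7))*(-59) = (1056/7)*(-59) = -62304/7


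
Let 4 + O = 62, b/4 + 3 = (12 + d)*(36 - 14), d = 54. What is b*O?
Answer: 336168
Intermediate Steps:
b = 5796 (b = -12 + 4*((12 + 54)*(36 - 14)) = -12 + 4*(66*22) = -12 + 4*1452 = -12 + 5808 = 5796)
O = 58 (O = -4 + 62 = 58)
b*O = 5796*58 = 336168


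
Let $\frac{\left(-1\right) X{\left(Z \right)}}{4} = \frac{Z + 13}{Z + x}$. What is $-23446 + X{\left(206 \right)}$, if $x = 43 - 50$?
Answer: $- \frac{4666630}{199} \approx -23450.0$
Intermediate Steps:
$x = -7$ ($x = 43 - 50 = -7$)
$X{\left(Z \right)} = - \frac{4 \left(13 + Z\right)}{-7 + Z}$ ($X{\left(Z \right)} = - 4 \frac{Z + 13}{Z - 7} = - 4 \frac{13 + Z}{-7 + Z} = - \frac{4 \left(13 + Z\right)}{-7 + Z}$)
$-23446 + X{\left(206 \right)} = -23446 + \frac{4 \left(-13 - 206\right)}{-7 + 206} = -23446 + \frac{4 \left(-13 - 206\right)}{199} = -23446 + 4 \cdot \frac{1}{199} \left(-219\right) = -23446 - \frac{876}{199} = - \frac{4666630}{199}$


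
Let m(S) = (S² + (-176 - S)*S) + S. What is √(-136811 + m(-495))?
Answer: I*√50186 ≈ 224.02*I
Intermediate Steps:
m(S) = S + S² + S*(-176 - S) (m(S) = (S² + S*(-176 - S)) + S = S + S² + S*(-176 - S))
√(-136811 + m(-495)) = √(-136811 - 175*(-495)) = √(-136811 + 86625) = √(-50186) = I*√50186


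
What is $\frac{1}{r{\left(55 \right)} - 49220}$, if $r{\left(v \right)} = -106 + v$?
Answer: $- \frac{1}{49271} \approx -2.0296 \cdot 10^{-5}$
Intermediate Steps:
$\frac{1}{r{\left(55 \right)} - 49220} = \frac{1}{\left(-106 + 55\right) - 49220} = \frac{1}{-51 - 49220} = \frac{1}{-49271} = - \frac{1}{49271}$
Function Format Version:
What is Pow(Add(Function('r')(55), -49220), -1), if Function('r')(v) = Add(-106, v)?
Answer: Rational(-1, 49271) ≈ -2.0296e-5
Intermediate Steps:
Pow(Add(Function('r')(55), -49220), -1) = Pow(Add(Add(-106, 55), -49220), -1) = Pow(Add(-51, -49220), -1) = Pow(-49271, -1) = Rational(-1, 49271)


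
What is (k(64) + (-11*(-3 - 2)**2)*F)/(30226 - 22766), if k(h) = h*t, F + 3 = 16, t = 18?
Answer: -2423/7460 ≈ -0.32480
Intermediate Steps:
F = 13 (F = -3 + 16 = 13)
k(h) = 18*h (k(h) = h*18 = 18*h)
(k(64) + (-11*(-3 - 2)**2)*F)/(30226 - 22766) = (18*64 - 11*(-3 - 2)**2*13)/(30226 - 22766) = (1152 - 11*(-5)**2*13)/7460 = (1152 - 11*25*13)*(1/7460) = (1152 - 275*13)*(1/7460) = (1152 - 3575)*(1/7460) = -2423*1/7460 = -2423/7460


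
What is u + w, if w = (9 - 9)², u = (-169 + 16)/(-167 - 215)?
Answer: 153/382 ≈ 0.40052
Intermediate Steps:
u = 153/382 (u = -153/(-382) = -153*(-1/382) = 153/382 ≈ 0.40052)
w = 0 (w = 0² = 0)
u + w = 153/382 + 0 = 153/382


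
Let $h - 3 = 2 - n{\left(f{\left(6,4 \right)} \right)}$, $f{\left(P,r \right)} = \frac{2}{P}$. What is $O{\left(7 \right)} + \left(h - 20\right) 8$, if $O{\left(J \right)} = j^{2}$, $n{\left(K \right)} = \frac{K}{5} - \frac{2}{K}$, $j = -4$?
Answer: $- \frac{848}{15} \approx -56.533$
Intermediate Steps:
$n{\left(K \right)} = - \frac{2}{K} + \frac{K}{5}$ ($n{\left(K \right)} = K \frac{1}{5} - \frac{2}{K} = \frac{K}{5} - \frac{2}{K} = - \frac{2}{K} + \frac{K}{5}$)
$h = \frac{164}{15}$ ($h = 3 - \left(-2 - 6 + \frac{1}{5} \cdot 2 \cdot \frac{1}{6}\right) = 3 - \left(-2 - 6 + \frac{1}{15}\right) = 3 + \left(2 - \left(\left(-2\right) 3 + \frac{1}{15}\right)\right) = 3 + \left(2 - \left(-6 + \frac{1}{15}\right)\right) = 3 + \left(2 - - \frac{89}{15}\right) = 3 + \left(2 + \frac{89}{15}\right) = 3 + \frac{119}{15} = \frac{164}{15} \approx 10.933$)
$O{\left(J \right)} = 16$ ($O{\left(J \right)} = \left(-4\right)^{2} = 16$)
$O{\left(7 \right)} + \left(h - 20\right) 8 = 16 + \left(\frac{164}{15} - 20\right) 8 = 16 - \frac{1088}{15} = - \frac{848}{15}$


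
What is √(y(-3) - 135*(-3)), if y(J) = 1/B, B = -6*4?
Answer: √58314/12 ≈ 20.124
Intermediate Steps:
B = -24
y(J) = -1/24 (y(J) = 1/(-24) = -1/24)
√(y(-3) - 135*(-3)) = √(-1/24 - 135*(-3)) = √(-1/24 + 405) = √(9719/24) = √58314/12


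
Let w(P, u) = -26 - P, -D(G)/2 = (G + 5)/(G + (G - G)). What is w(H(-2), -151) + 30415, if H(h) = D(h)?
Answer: 30386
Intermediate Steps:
D(G) = -2*(5 + G)/G (D(G) = -2*(G + 5)/(G + (G - G)) = -2*(5 + G)/(G + 0) = -2*(5 + G)/G)
H(h) = -2 - 10/h
w(H(-2), -151) + 30415 = (-26 - (-2 - 10/(-2))) + 30415 = (-26 - (-2 - 10*(-½))) + 30415 = (-26 - (-2 + 5)) + 30415 = (-26 - 1*3) + 30415 = (-26 - 3) + 30415 = -29 + 30415 = 30386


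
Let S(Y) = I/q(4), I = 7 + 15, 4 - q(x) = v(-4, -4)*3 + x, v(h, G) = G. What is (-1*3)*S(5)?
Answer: -11/2 ≈ -5.5000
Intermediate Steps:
q(x) = 16 - x (q(x) = 4 - (-4*3 + x) = 4 - (-12 + x) = 4 + (12 - x) = 16 - x)
I = 22
S(Y) = 11/6 (S(Y) = 22/(16 - 1*4) = 22/(16 - 4) = 22/12 = 22*(1/12) = 11/6)
(-1*3)*S(5) = -1*3*(11/6) = -3*11/6 = -11/2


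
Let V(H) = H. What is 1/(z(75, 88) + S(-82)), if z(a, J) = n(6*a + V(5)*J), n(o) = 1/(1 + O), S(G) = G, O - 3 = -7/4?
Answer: -9/734 ≈ -0.012262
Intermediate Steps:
O = 5/4 (O = 3 - 7/4 = 5/4 ≈ 1.2500)
n(o) = 4/9 (n(o) = 1/(1 + 5/4) = 1/(9/4) = 4/9)
z(a, J) = 4/9
1/(z(75, 88) + S(-82)) = 1/(4/9 - 82) = 1/(-734/9) = -9/734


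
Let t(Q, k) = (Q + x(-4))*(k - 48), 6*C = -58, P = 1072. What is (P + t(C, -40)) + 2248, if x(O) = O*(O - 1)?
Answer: 7232/3 ≈ 2410.7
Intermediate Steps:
C = -29/3 (C = (⅙)*(-58) = -29/3 ≈ -9.6667)
x(O) = O*(-1 + O)
t(Q, k) = (-48 + k)*(20 + Q) (t(Q, k) = (Q - 4*(-1 - 4))*(k - 48) = (Q - 4*(-5))*(-48 + k) = (Q + 20)*(-48 + k) = (20 + Q)*(-48 + k) = (-48 + k)*(20 + Q))
(P + t(C, -40)) + 2248 = (1072 + (-960 - 48*(-29/3) + 20*(-40) - 29/3*(-40))) + 2248 = (1072 + (-960 + 464 - 800 + 1160/3)) + 2248 = (1072 - 2728/3) + 2248 = 488/3 + 2248 = 7232/3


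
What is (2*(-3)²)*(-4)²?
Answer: 288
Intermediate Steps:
(2*(-3)²)*(-4)² = (2*9)*16 = 18*16 = 288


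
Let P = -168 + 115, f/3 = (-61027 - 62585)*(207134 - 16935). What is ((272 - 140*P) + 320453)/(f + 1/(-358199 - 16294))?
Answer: -122888005485/26413978589863453 ≈ -4.6524e-6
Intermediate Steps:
f = -70532636364 (f = 3*((-61027 - 62585)*(207134 - 16935)) = 3*(-123612*190199) = 3*(-23510878788) = -70532636364)
P = -53
((272 - 140*P) + 320453)/(f + 1/(-358199 - 16294)) = ((272 - 140*(-53)) + 320453)/(-70532636364 + 1/(-358199 - 16294)) = ((272 + 7420) + 320453)/(-70532636364 + 1/(-374493)) = (7692 + 320453)/(-70532636364 - 1/374493) = 328145/(-26413978589863453/374493) = 328145*(-374493/26413978589863453) = -122888005485/26413978589863453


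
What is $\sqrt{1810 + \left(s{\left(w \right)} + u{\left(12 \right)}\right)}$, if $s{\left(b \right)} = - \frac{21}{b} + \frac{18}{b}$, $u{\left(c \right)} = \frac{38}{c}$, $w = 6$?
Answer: $\frac{\sqrt{16314}}{3} \approx 42.575$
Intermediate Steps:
$s{\left(b \right)} = - \frac{3}{b}$
$\sqrt{1810 + \left(s{\left(w \right)} + u{\left(12 \right)}\right)} = \sqrt{1810 + \left(- \frac{3}{6} + \frac{38}{12}\right)} = \sqrt{1810 + \left(\left(-3\right) \frac{1}{6} + 38 \cdot \frac{1}{12}\right)} = \sqrt{1810 + \left(- \frac{1}{2} + \frac{19}{6}\right)} = \sqrt{1810 + \frac{8}{3}} = \sqrt{\frac{5438}{3}} = \frac{\sqrt{16314}}{3}$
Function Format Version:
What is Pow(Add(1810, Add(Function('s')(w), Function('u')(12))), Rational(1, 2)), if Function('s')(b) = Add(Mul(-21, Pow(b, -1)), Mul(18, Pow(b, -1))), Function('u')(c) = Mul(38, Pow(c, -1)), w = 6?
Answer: Mul(Rational(1, 3), Pow(16314, Rational(1, 2))) ≈ 42.575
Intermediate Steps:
Function('s')(b) = Mul(-3, Pow(b, -1))
Pow(Add(1810, Add(Function('s')(w), Function('u')(12))), Rational(1, 2)) = Pow(Add(1810, Add(Mul(-3, Pow(6, -1)), Mul(38, Pow(12, -1)))), Rational(1, 2)) = Pow(Add(1810, Add(Mul(-3, Rational(1, 6)), Mul(38, Rational(1, 12)))), Rational(1, 2)) = Pow(Add(1810, Add(Rational(-1, 2), Rational(19, 6))), Rational(1, 2)) = Pow(Add(1810, Rational(8, 3)), Rational(1, 2)) = Pow(Rational(5438, 3), Rational(1, 2)) = Mul(Rational(1, 3), Pow(16314, Rational(1, 2)))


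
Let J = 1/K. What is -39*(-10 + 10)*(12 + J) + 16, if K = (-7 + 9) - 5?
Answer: 16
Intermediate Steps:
K = -3 (K = 2 - 5 = -3)
J = -⅓ (J = 1/(-3) = -⅓ ≈ -0.33333)
-39*(-10 + 10)*(12 + J) + 16 = -39*(-10 + 10)*(12 - ⅓) + 16 = -0*35/3 + 16 = -39*0 + 16 = 0 + 16 = 16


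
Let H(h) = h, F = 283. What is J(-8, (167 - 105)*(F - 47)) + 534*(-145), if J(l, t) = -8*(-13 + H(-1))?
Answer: -77318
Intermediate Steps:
J(l, t) = 112 (J(l, t) = -8*(-13 - 1) = -8*(-14) = 112)
J(-8, (167 - 105)*(F - 47)) + 534*(-145) = 112 + 534*(-145) = 112 - 77430 = -77318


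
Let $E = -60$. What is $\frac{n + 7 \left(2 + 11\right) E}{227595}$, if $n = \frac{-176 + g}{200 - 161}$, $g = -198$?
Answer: $- \frac{213314}{8876205} \approx -0.024032$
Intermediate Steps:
$n = - \frac{374}{39}$ ($n = \frac{-176 - 198}{200 - 161} = - \frac{374}{39} \approx -9.5897$)
$\frac{n + 7 \left(2 + 11\right) E}{227595} = \frac{- \frac{374}{39} + 7 \left(2 + 11\right) \left(-60\right)}{227595} = \left(- \frac{374}{39} + 7 \cdot 13 \left(-60\right)\right) \frac{1}{227595} = \left(- \frac{374}{39} + 91 \left(-60\right)\right) \frac{1}{227595} = \left(- \frac{374}{39} - 5460\right) \frac{1}{227595} = \left(- \frac{213314}{39}\right) \frac{1}{227595} = - \frac{213314}{8876205}$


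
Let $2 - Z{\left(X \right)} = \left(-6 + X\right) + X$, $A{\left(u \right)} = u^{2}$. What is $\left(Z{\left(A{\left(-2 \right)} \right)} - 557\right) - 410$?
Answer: $-967$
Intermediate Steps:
$Z{\left(X \right)} = 8 - 2 X$ ($Z{\left(X \right)} = 2 - \left(\left(-6 + X\right) + X\right) = 2 - \left(-6 + 2 X\right) = 8 - 2 X$)
$\left(Z{\left(A{\left(-2 \right)} \right)} - 557\right) - 410 = \left(\left(8 - 2 \left(-2\right)^{2}\right) - 557\right) - 410 = \left(\left(8 - 8\right) - 557\right) - 410 = \left(0 - 557\right) - 410 = -557 - 410 = -967$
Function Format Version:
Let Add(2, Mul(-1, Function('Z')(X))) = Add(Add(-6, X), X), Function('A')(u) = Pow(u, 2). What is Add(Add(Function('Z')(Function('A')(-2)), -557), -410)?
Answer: -967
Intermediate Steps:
Function('Z')(X) = Add(8, Mul(-2, X)) (Function('Z')(X) = Add(2, Mul(-1, Add(Add(-6, X), X))) = Add(2, Mul(-1, Add(-6, Mul(2, X)))) = Add(2, Add(6, Mul(-2, X))) = Add(8, Mul(-2, X)))
Add(Add(Function('Z')(Function('A')(-2)), -557), -410) = Add(Add(Add(8, Mul(-2, Pow(-2, 2))), -557), -410) = Add(Add(Add(8, Mul(-2, 4)), -557), -410) = Add(Add(Add(8, -8), -557), -410) = Add(Add(0, -557), -410) = Add(-557, -410) = -967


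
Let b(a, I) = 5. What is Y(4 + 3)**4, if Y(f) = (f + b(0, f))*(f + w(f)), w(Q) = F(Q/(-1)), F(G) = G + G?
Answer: 49787136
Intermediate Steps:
F(G) = 2*G
w(Q) = -2*Q (w(Q) = 2*(Q/(-1)) = 2*(Q*(-1)) = 2*(-Q) = -2*Q)
Y(f) = -f*(5 + f) (Y(f) = (f + 5)*(f - 2*f) = (5 + f)*(-f) = -f*(5 + f))
Y(4 + 3)**4 = ((4 + 3)*(-5 - (4 + 3)))**4 = (7*(-5 - 1*7))**4 = (7*(-5 - 7))**4 = (7*(-12))**4 = (-84)**4 = 49787136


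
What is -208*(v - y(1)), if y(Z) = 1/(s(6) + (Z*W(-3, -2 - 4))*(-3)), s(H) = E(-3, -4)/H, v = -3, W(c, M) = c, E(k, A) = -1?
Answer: 34320/53 ≈ 647.55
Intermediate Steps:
s(H) = -1/H
y(Z) = 1/(-1/6 + 9*Z) (y(Z) = 1/(-1/6 + (Z*(-3))*(-3)) = 1/(-1*1/6 - 3*Z*(-3)) = 1/(-1/6 + 9*Z))
-208*(v - y(1)) = -208*(-3 - 6/(-1 + 54*1)) = -208*(-3 - 6/(-1 + 54)) = -208*(-3 - 6/53) = -208*(-165/53) = 34320/53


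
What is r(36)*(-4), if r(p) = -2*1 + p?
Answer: -136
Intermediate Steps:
r(p) = -2 + p
r(36)*(-4) = (-2 + 36)*(-4) = 34*(-4) = -136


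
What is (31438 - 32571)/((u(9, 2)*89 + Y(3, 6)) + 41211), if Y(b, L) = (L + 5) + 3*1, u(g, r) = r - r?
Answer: -1133/41225 ≈ -0.027483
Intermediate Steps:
u(g, r) = 0
Y(b, L) = 8 + L (Y(b, L) = (5 + L) + 3 = 8 + L)
(31438 - 32571)/((u(9, 2)*89 + Y(3, 6)) + 41211) = (31438 - 32571)/((0*89 + (8 + 6)) + 41211) = -1133/((0 + 14) + 41211) = -1133/(14 + 41211) = -1133/41225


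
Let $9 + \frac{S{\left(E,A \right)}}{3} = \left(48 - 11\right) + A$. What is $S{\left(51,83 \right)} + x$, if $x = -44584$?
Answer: $-44251$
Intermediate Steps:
$S{\left(E,A \right)} = 84 + 3 A$ ($S{\left(E,A \right)} = -27 + 3 \left(\left(48 - 11\right) + A\right) = -27 + 3 \left(37 + A\right) = -27 + \left(111 + 3 A\right) = 84 + 3 A$)
$S{\left(51,83 \right)} + x = \left(84 + 3 \cdot 83\right) - 44584 = \left(84 + 249\right) - 44584 = 333 - 44584 = -44251$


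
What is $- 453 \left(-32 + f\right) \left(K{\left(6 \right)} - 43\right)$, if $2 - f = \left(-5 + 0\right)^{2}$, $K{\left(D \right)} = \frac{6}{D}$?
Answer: $-1046430$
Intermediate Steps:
$f = -23$ ($f = 2 - \left(-5 + 0\right)^{2} = 2 - \left(-5\right)^{2} = 2 - 25 = -23$)
$- 453 \left(-32 + f\right) \left(K{\left(6 \right)} - 43\right) = - 453 \left(-32 - 23\right) \left(\frac{6}{6} - 43\right) = - 453 \left(- 55 \left(6 \cdot \frac{1}{6} - 43\right)\right) = - 453 \left(- 55 \left(1 - 43\right)\right) = - 453 \left(\left(-55\right) \left(-42\right)\right) = \left(-453\right) 2310 = -1046430$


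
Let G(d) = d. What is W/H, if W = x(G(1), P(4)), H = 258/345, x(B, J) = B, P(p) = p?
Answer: 115/86 ≈ 1.3372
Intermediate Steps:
H = 86/115 (H = 258*(1/345) = 86/115 ≈ 0.74783)
W = 1
W/H = 1/(86/115) = 1*(115/86) = 115/86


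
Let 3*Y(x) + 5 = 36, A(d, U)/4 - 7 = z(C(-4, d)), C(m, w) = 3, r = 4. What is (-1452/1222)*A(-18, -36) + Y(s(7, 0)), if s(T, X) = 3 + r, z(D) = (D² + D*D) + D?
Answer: -224995/1833 ≈ -122.75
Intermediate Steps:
z(D) = D + 2*D² (z(D) = (D² + D²) + D = 2*D² + D = D + 2*D²)
A(d, U) = 112 (A(d, U) = 28 + 4*(3*(1 + 2*3)) = 28 + 4*(3*(1 + 6)) = 28 + 4*(3*7) = 28 + 4*21 = 28 + 84 = 112)
s(T, X) = 7 (s(T, X) = 3 + 4 = 7)
Y(x) = 31/3 (Y(x) = -5/3 + (⅓)*36 = -5/3 + 12 = 31/3)
(-1452/1222)*A(-18, -36) + Y(s(7, 0)) = -1452/1222*112 + 31/3 = -1452*1/1222*112 + 31/3 = -726/611*112 + 31/3 = -81312/611 + 31/3 = -224995/1833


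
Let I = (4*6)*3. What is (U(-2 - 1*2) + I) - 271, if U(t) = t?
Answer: -203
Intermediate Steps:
I = 72 (I = 24*3 = 72)
(U(-2 - 1*2) + I) - 271 = ((-2 - 1*2) + 72) - 271 = ((-2 - 2) + 72) - 271 = (-4 + 72) - 271 = 68 - 271 = -203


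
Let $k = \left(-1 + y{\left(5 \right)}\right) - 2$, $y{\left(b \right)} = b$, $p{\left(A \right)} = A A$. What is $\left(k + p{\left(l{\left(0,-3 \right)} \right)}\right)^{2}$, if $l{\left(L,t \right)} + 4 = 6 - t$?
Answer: $729$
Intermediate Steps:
$l{\left(L,t \right)} = 2 - t$ ($l{\left(L,t \right)} = -4 - \left(-6 + t\right) = 2 - t$)
$p{\left(A \right)} = A^{2}$
$k = 2$ ($k = \left(-1 + 5\right) - 2 = 4 - 2 = 2$)
$\left(k + p{\left(l{\left(0,-3 \right)} \right)}\right)^{2} = \left(2 + \left(2 - -3\right)^{2}\right)^{2} = \left(2 + \left(2 + 3\right)^{2}\right)^{2} = \left(2 + 5^{2}\right)^{2} = \left(2 + 25\right)^{2} = 27^{2} = 729$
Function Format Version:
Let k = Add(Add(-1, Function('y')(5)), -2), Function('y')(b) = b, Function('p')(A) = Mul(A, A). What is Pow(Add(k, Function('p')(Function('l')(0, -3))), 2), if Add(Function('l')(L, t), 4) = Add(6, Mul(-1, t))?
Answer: 729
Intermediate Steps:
Function('l')(L, t) = Add(2, Mul(-1, t)) (Function('l')(L, t) = Add(-4, Add(6, Mul(-1, t))) = Add(2, Mul(-1, t)))
Function('p')(A) = Pow(A, 2)
k = 2 (k = Add(Add(-1, 5), -2) = Add(4, -2) = 2)
Pow(Add(k, Function('p')(Function('l')(0, -3))), 2) = Pow(Add(2, Pow(Add(2, Mul(-1, -3)), 2)), 2) = Pow(Add(2, Pow(Add(2, 3), 2)), 2) = Pow(Add(2, Pow(5, 2)), 2) = Pow(Add(2, 25), 2) = Pow(27, 2) = 729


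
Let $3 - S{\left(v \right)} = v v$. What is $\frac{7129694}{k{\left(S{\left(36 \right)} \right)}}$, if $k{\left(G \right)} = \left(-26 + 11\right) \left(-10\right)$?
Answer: $\frac{3564847}{75} \approx 47531.0$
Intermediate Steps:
$S{\left(v \right)} = 3 - v^{2}$ ($S{\left(v \right)} = 3 - v v = 3 - v^{2}$)
$k{\left(G \right)} = 150$ ($k{\left(G \right)} = \left(-15\right) \left(-10\right) = 150$)
$\frac{7129694}{k{\left(S{\left(36 \right)} \right)}} = \frac{7129694}{150} = 7129694 \cdot \frac{1}{150} = \frac{3564847}{75}$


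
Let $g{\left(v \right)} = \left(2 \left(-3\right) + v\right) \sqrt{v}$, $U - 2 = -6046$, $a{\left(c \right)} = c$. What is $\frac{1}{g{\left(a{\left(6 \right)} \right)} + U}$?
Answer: $- \frac{1}{6044} \approx -0.00016545$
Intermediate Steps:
$U = -6044$ ($U = 2 - 6046 = -6044$)
$g{\left(v \right)} = \sqrt{v} \left(-6 + v\right)$ ($g{\left(v \right)} = \left(-6 + v\right) \sqrt{v} = \sqrt{v} \left(-6 + v\right)$)
$\frac{1}{g{\left(a{\left(6 \right)} \right)} + U} = \frac{1}{\sqrt{6} \left(-6 + 6\right) - 6044} = \frac{1}{\sqrt{6} \cdot 0 - 6044} = \frac{1}{0 - 6044} = \frac{1}{-6044} = - \frac{1}{6044}$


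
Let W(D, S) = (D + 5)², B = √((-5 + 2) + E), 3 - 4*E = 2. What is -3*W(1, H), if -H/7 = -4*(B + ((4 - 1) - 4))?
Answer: -108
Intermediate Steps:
E = ¼ (E = ¾ - ¼*2 = ¾ - ½ = ¼ ≈ 0.25000)
B = I*√11/2 (B = √((-5 + 2) + ¼) = √(-3 + ¼) = √(-11/4) = I*√11/2 ≈ 1.6583*I)
H = -28 + 14*I*√11 (H = -(-28)*(I*√11/2 + ((4 - 1) - 4)) = -(-28)*(I*√11/2 + (3 - 4)) = -(-28)*(I*√11/2 - 1) = -(-28)*(-1 + I*√11/2) = -7*(4 - 2*I*√11) = -28 + 14*I*√11 ≈ -28.0 + 46.433*I)
W(D, S) = (5 + D)²
-3*W(1, H) = -3*(5 + 1)² = -3*6² = -3*36 = -108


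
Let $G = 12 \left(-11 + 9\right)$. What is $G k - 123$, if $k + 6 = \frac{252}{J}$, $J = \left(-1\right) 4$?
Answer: $1533$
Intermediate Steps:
$J = -4$
$k = -69$ ($k = -6 + \frac{252}{-4} = -6 + 252 \left(- \frac{1}{4}\right) = -6 - 63 = -69$)
$G = -24$ ($G = 12 \left(-2\right) = -24$)
$G k - 123 = \left(-24\right) \left(-69\right) - 123 = 1656 - 123 = 1533$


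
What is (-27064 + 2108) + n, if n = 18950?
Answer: -6006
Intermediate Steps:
(-27064 + 2108) + n = (-27064 + 2108) + 18950 = -24956 + 18950 = -6006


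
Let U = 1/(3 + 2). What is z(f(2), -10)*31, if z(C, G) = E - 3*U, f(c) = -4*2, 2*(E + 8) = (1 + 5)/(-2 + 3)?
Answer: -868/5 ≈ -173.60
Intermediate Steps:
U = ⅕ (U = 1/5 = ⅕ ≈ 0.20000)
E = -5 (E = -8 + ((1 + 5)/(-2 + 3))/2 = -8 + (6/1)/2 = -8 + (6*1)/2 = -8 + (½)*6 = -8 + 3 = -5)
f(c) = -8
z(C, G) = -28/5 (z(C, G) = -5 - 3*⅕ = -5 - ⅗ = -28/5)
z(f(2), -10)*31 = -28/5*31 = -868/5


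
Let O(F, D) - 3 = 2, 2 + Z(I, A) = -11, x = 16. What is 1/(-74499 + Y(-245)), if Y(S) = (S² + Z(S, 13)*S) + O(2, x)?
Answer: -1/11284 ≈ -8.8621e-5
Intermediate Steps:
Z(I, A) = -13 (Z(I, A) = -2 - 11 = -13)
O(F, D) = 5 (O(F, D) = 3 + 2 = 5)
Y(S) = 5 + S² - 13*S (Y(S) = (S² - 13*S) + 5 = 5 + S² - 13*S)
1/(-74499 + Y(-245)) = 1/(-74499 + (5 + (-245)² - 13*(-245))) = 1/(-74499 + (5 + 60025 + 3185)) = 1/(-74499 + 63215) = 1/(-11284) = -1/11284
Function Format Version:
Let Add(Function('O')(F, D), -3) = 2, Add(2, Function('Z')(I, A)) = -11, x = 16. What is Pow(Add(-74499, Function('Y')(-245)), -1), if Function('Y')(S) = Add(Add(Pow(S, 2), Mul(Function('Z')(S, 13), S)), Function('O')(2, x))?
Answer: Rational(-1, 11284) ≈ -8.8621e-5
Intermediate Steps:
Function('Z')(I, A) = -13 (Function('Z')(I, A) = Add(-2, -11) = -13)
Function('O')(F, D) = 5 (Function('O')(F, D) = Add(3, 2) = 5)
Function('Y')(S) = Add(5, Pow(S, 2), Mul(-13, S)) (Function('Y')(S) = Add(Add(Pow(S, 2), Mul(-13, S)), 5) = Add(5, Pow(S, 2), Mul(-13, S)))
Pow(Add(-74499, Function('Y')(-245)), -1) = Pow(Add(-74499, Add(5, Pow(-245, 2), Mul(-13, -245))), -1) = Pow(Add(-74499, Add(5, 60025, 3185)), -1) = Pow(Add(-74499, 63215), -1) = Pow(-11284, -1) = Rational(-1, 11284)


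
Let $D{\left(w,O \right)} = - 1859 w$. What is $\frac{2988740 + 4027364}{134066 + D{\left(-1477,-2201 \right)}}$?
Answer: $\frac{7016104}{2879809} \approx 2.4363$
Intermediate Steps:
$\frac{2988740 + 4027364}{134066 + D{\left(-1477,-2201 \right)}} = \frac{2988740 + 4027364}{134066 - -2745743} = \frac{7016104}{134066 + 2745743} = \frac{7016104}{2879809}$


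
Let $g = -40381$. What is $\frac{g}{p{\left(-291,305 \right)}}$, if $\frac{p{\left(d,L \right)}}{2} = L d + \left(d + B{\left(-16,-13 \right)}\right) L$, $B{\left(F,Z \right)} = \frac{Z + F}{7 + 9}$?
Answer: $\frac{323048}{2849005} \approx 0.11339$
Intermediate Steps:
$B{\left(F,Z \right)} = \frac{F}{16} + \frac{Z}{16}$ ($B{\left(F,Z \right)} = \frac{F + Z}{16} = \left(F + Z\right) \frac{1}{16} = \frac{F}{16} + \frac{Z}{16}$)
$p{\left(d,L \right)} = 2 L d + 2 L \left(- \frac{29}{16} + d\right)$ ($p{\left(d,L \right)} = 2 \left(L d + \left(d + \left(\frac{1}{16} \left(-16\right) + \frac{1}{16} \left(-13\right)\right)\right) L\right) = 2 \left(L d + \left(d - \frac{29}{16}\right) L\right) = 2 \left(L d + \left(- \frac{29}{16} + d\right) L\right) = 2 \left(L d + L \left(- \frac{29}{16} + d\right)\right) = 2 L d + 2 L \left(- \frac{29}{16} + d\right)$)
$\frac{g}{p{\left(-291,305 \right)}} = - \frac{40381}{\frac{1}{8} \cdot 305 \left(-29 + 32 \left(-291\right)\right)} = - \frac{40381}{\frac{1}{8} \cdot 305 \left(-29 - 9312\right)} = - \frac{40381}{\frac{1}{8} \cdot 305 \left(-9341\right)} = - \frac{40381}{- \frac{2849005}{8}} = \left(-40381\right) \left(- \frac{8}{2849005}\right) = \frac{323048}{2849005}$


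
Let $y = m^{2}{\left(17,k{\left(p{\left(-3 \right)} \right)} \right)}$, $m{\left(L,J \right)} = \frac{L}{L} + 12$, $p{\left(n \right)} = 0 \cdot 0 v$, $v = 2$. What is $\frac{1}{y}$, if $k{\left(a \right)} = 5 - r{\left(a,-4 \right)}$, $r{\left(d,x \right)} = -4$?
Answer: $\frac{1}{169} \approx 0.0059172$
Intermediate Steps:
$p{\left(n \right)} = 0$ ($p{\left(n \right)} = 0 \cdot 0 \cdot 2 = 0 \cdot 2 = 0$)
$k{\left(a \right)} = 9$ ($k{\left(a \right)} = 5 - -4 = 5 + 4 = 9$)
$m{\left(L,J \right)} = 13$ ($m{\left(L,J \right)} = 1 + 12 = 13$)
$y = 169$ ($y = 13^{2} = 169$)
$\frac{1}{y} = \frac{1}{169}$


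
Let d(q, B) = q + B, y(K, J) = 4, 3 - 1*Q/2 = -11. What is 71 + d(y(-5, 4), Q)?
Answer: 103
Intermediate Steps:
Q = 28 (Q = 6 - 2*(-11) = 6 + 22 = 28)
d(q, B) = B + q
71 + d(y(-5, 4), Q) = 71 + (28 + 4) = 71 + 32 = 103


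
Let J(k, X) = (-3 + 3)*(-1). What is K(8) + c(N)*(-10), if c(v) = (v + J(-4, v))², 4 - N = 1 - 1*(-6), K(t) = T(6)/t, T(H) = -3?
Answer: -723/8 ≈ -90.375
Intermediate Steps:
J(k, X) = 0 (J(k, X) = 0*(-1) = 0)
K(t) = -3/t
N = -3 (N = 4 - (1 - 1*(-6)) = 4 - (1 + 6) = 4 - 1*7 = 4 - 7 = -3)
c(v) = v² (c(v) = (v + 0)² = v²)
K(8) + c(N)*(-10) = -3/8 + (-3)²*(-10) = -3*⅛ + 9*(-10) = -3/8 - 90 = -723/8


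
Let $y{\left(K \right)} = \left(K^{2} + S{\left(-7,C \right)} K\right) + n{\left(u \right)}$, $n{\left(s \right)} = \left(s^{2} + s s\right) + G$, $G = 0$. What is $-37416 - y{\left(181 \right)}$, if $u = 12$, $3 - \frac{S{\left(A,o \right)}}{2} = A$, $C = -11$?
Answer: $-74085$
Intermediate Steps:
$S{\left(A,o \right)} = 6 - 2 A$
$n{\left(s \right)} = 2 s^{2}$ ($n{\left(s \right)} = \left(s^{2} + s s\right) + 0 = \left(s^{2} + s^{2}\right) + 0 = 2 s^{2} + 0 = 2 s^{2}$)
$y{\left(K \right)} = 288 + K^{2} + 20 K$ ($y{\left(K \right)} = \left(K^{2} + \left(6 - -14\right) K\right) + 2 \cdot 12^{2} = \left(K^{2} + \left(6 + 14\right) K\right) + 2 \cdot 144 = \left(K^{2} + 20 K\right) + 288 = 288 + K^{2} + 20 K$)
$-37416 - y{\left(181 \right)} = -37416 - \left(288 + 181^{2} + 20 \cdot 181\right) = -37416 - \left(288 + 32761 + 3620\right) = -37416 - 36669 = -74085$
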